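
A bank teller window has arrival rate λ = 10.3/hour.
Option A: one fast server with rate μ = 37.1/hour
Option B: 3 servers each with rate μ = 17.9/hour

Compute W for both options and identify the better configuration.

Option A: single server μ = 37.1 (M/M/1)
  ρ_A = 10.3/37.1 = 0.2776
  W_A = 1/(μ-λ) = 1/(37.1-10.3) = 1/26.80 = 0.03731

Option B: 3 servers μ = 17.9 (M/M/3)
  ρ_B = λ/(cμ) = 10.3/(3×17.9) = 0.1918
  Offered load a = λ/μ = cρ = 10.3/17.9 = 0.5754
  P₀ = [ Σₙ₌₀^2 aⁿ/n! + a^3/(3!(1-ρ)) ]⁻¹
  Σ = a^0/0! + a^1/1! + a^2/2! = 1.0000 + 0.5754 + 0.1656 = 1.7410
  a^3/(3!(1-ρ)) = 0.19053/(6 × 0.80819) = 0.03929
  P₀ = 1/(1.7410 + 0.03929) = 0.5617
  Lq = P₀·a^3·ρ / (3!(1-ρ)²) = 0.56171 × 0.19053 × 0.19181 / (6 × 0.65318) = 0.005238
  Wq_B = Lq/λ = 0.0052378/10.3 = 0.00050852
  W_B = Wq_B + 1/μ = 0.00050852 + 0.055866 = 0.05637

Since W_A = 0.03731 < W_B = 0.05637, Option A (single fast server) has the shorter time in system.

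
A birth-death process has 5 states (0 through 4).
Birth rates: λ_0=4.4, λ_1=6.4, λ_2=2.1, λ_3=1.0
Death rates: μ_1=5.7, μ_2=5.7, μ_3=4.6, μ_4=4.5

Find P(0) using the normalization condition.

Ratios P(n)/P(0) = (λ₀···λₙ₋₁)/(μ₁···μₙ):
P(1)/P(0) = (4.4)/(5.7) = 0.77193
P(2)/P(0) = (4.4×6.4)/(5.7×5.7) = 0.86673
P(3)/P(0) = (4.4×6.4×2.1)/(5.7×5.7×4.6) = 0.39568
P(4)/P(0) = (4.4×6.4×2.1×1.0)/(5.7×5.7×4.6×4.5) = 0.087929

Normalization: ∑ P(n) = 1
P(0) × (1.0000 + 0.77193 + 0.86673 + 0.39568 + 0.087929) = 1
P(0) × 3.1223 = 1
P(0) = 1/3.1223 = 0.3203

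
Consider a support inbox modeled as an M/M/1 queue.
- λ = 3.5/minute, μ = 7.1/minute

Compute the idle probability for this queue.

ρ = λ/μ = 3.5/7.1 = 0.4930
P(0) = 1 - ρ = 1 - 0.4930 = 0.5070
The server is idle 50.70% of the time.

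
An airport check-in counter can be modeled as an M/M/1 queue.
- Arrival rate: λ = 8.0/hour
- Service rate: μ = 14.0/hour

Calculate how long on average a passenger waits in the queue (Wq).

First, compute utilization: ρ = λ/μ = 8.0/14.0 = 0.5714
For M/M/1: Wq = λ/(μ(μ-λ))
Wq = 8.0/(14.0 × (14.0-8.0))
Wq = 8.0/(14.0 × 6.00)
Wq = 0.09524 hours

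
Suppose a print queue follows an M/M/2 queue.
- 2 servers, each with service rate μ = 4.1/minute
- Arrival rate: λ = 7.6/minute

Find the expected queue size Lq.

Traffic intensity: ρ = λ/(cμ) = 7.6/(2×4.1) = 0.9268
Since ρ = 0.9268 < 1, system is stable.
Offered load a = λ/μ = cρ = 7.6/4.1 = 1.8537
P₀ = [ Σₙ₌₀^1 aⁿ/n! + a^2/(2!(1-ρ)) ]⁻¹
Σ = a^0/0! + a^1/1! = 1.0000 + 1.8537 = 2.8537
a^2/(2!(1-ρ)) = 3.43605/(2 × 0.0731707) = 23.4797
P₀ = 1/(2.8537 + 23.4797) = 0.03797
Lq = P₀·a^2·ρ / (2!(1-ρ)²) = 0.0379747 × 3.43605 × 0.926829 / (2 × 0.00535396) = 11.2940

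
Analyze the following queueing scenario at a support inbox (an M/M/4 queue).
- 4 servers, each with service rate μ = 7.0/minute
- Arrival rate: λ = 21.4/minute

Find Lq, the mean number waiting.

Traffic intensity: ρ = λ/(cμ) = 21.4/(4×7.0) = 0.7643
Since ρ = 0.7643 < 1, system is stable.
Offered load a = λ/μ = cρ = 21.4/7.0 = 3.0571
P₀ = [ Σₙ₌₀^3 aⁿ/n! + a^4/(4!(1-ρ)) ]⁻¹
Σ = a^0/0! + a^1/1! + a^2/2! + a^3/3! = 1.0000 + 3.0571 + 4.6731 + 4.7621 = 13.4923
a^4/(4!(1-ρ)) = 87.3500/(24 × 0.235714) = 15.4407
P₀ = 1/(13.4923 + 15.4407) = 0.03456
Lq = P₀·a^4·ρ / (4!(1-ρ)²) = 0.034563 × 87.3500 × 0.76429 / (24 × 0.055561) = 1.7304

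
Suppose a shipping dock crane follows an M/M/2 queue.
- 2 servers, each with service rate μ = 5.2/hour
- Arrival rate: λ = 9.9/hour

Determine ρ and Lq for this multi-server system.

Traffic intensity: ρ = λ/(cμ) = 9.9/(2×5.2) = 0.9519
Since ρ = 0.9519 < 1, system is stable.
Offered load a = λ/μ = cρ = 9.9/5.2 = 1.9038
P₀ = [ Σₙ₌₀^1 aⁿ/n! + a^2/(2!(1-ρ)) ]⁻¹
Σ = a^0/0! + a^1/1! = 1.0000 + 1.9038 = 2.9038
a^2/(2!(1-ρ)) = 3.62463/(2 × 0.0480769) = 37.6962
P₀ = 1/(2.9038 + 37.6962) = 0.02463
Lq = P₀·a^2·ρ / (2!(1-ρ)²) = 0.0246305 × 3.62463 × 0.951923 / (2 × 0.00231139) = 18.3838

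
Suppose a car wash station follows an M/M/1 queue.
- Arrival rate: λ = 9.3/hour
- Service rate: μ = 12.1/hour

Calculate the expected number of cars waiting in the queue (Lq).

ρ = λ/μ = 9.3/12.1 = 0.7686
For M/M/1: Lq = λ²/(μ(μ-λ))
Lq = 86.49/(12.1 × 2.80)
Lq = 2.5528 cars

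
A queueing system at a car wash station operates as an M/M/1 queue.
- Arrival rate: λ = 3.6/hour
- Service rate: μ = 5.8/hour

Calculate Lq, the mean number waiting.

ρ = λ/μ = 3.6/5.8 = 0.6207
For M/M/1: Lq = λ²/(μ(μ-λ))
Lq = 12.96/(5.8 × 2.20)
Lq = 1.0157 cars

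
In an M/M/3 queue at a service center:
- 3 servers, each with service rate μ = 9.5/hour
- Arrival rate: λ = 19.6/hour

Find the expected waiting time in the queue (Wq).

Traffic intensity: ρ = λ/(cμ) = 19.6/(3×9.5) = 0.6877
Since ρ = 0.6877 < 1, system is stable.
Offered load a = λ/μ = cρ = 19.6/9.5 = 2.0632
P₀ = [ Σₙ₌₀^2 aⁿ/n! + a^3/(3!(1-ρ)) ]⁻¹
Σ = a^0/0! + a^1/1! + a^2/2! = 1.0000 + 2.0632 + 2.1283 = 5.1915
a^3/(3!(1-ρ)) = 8.7821/(6 × 0.31228) = 4.6871
P₀ = 1/(5.1915 + 4.6871) = 0.1012
Lq = P₀·a^3·ρ / (3!(1-ρ)²) = 0.10123 × 8.7821 × 0.68772 / (6 × 0.097519) = 1.0449
Wq = Lq/λ = 1.0449/19.6 = 0.05331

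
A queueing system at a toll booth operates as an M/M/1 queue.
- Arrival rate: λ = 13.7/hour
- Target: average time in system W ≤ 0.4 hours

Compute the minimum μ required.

For M/M/1: W = 1/(μ-λ)
Need W ≤ 0.4, so 1/(μ-λ) ≤ 0.4
μ - λ ≥ 1/0.4 = 2.5000
μ ≥ 13.7 + 2.5000 = 16.2000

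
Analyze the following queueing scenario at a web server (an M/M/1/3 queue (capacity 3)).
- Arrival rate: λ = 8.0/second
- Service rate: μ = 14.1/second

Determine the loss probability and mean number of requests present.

ρ = λ/μ = 8.0/14.1 = 0.56738
P₀ = (1-ρ)/(1-ρ^(K+1)) = (1-0.56738)/(1-0.56738^4) = 0.4326/0.8964 = 0.4826
P_K = P₀×ρ^K = 0.48264 × 0.56738^3 = 0.48264 × 0.18265 = 0.08815
Blocking probability P_3 = 0.08815 (8.82%)
L = ρ[1 - (K+1)ρ^K + Kρ^(K+1)] / [(1-ρ)(1-ρ^(K+1))]
L = 0.56738 × (1 - 4×0.18265 + 3×0.10363) / ((1 - 0.56738) × (1 - 0.10363)) = 0.8490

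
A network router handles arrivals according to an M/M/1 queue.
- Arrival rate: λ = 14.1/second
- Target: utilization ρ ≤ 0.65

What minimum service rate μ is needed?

ρ = λ/μ, so μ = λ/ρ
μ ≥ 14.1/0.65 = 21.6923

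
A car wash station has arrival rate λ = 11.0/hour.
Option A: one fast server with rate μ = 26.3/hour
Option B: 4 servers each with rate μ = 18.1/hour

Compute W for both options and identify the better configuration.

Option A: single server μ = 26.3 (M/M/1)
  ρ_A = 11.0/26.3 = 0.4183
  W_A = 1/(μ-λ) = 1/(26.3-11.0) = 1/15.30 = 0.06536

Option B: 4 servers μ = 18.1 (M/M/4)
  ρ_B = λ/(cμ) = 11.0/(4×18.1) = 0.1519
  Offered load a = λ/μ = cρ = 11.0/18.1 = 0.6077
  P₀ = [ Σₙ₌₀^3 aⁿ/n! + a^4/(4!(1-ρ)) ]⁻¹
  Σ = a^0/0! + a^1/1! + a^2/2! + a^3/3! = 1.0000 + 0.6077 + 0.1847 + 0.03741 = 1.8298
  a^4/(4!(1-ρ)) = 0.13641/(24 × 0.84807) = 0.006702
  P₀ = 1/(1.8298 + 0.006702) = 0.5445
  Lq = P₀·a^4·ρ / (4!(1-ρ)²) = 0.54451 × 0.13641 × 0.15193 / (24 × 0.71922) = 0.0006538
  Wq_B = Lq/λ = 0.0006538/11.0 = 0.00005944
  W_B = Wq_B + 1/μ = 0.00005944 + 0.05525 = 0.05531

Since W_B = 0.05531 < W_A = 0.06536, Option B (multiple servers) has the shorter time in system.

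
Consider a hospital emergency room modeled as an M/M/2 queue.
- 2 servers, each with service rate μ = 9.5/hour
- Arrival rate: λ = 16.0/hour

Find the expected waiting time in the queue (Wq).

Traffic intensity: ρ = λ/(cμ) = 16.0/(2×9.5) = 0.8421
Since ρ = 0.8421 < 1, system is stable.
Offered load a = λ/μ = cρ = 16.0/9.5 = 1.6842
P₀ = [ Σₙ₌₀^1 aⁿ/n! + a^2/(2!(1-ρ)) ]⁻¹
Σ = a^0/0! + a^1/1! = 1.0000 + 1.6842 = 2.6842
a^2/(2!(1-ρ)) = 2.83657/(2 × 0.157895) = 8.9825
P₀ = 1/(2.6842 + 8.9825) = 0.08571
Lq = P₀·a^2·ρ / (2!(1-ρ)²) = 0.085714 × 2.8366 × 0.84211 / (2 × 0.024931) = 4.1063
Wq = Lq/λ = 4.1063/16.0 = 0.2566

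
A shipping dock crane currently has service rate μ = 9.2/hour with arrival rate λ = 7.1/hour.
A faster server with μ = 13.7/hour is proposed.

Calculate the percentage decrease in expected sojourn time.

System 1: ρ₁ = 7.1/9.2 = 0.7717, W₁ = 1/(9.2-7.1) = 0.47619
System 2: ρ₂ = 7.1/13.7 = 0.5182, W₂ = 1/(13.7-7.1) = 0.15152
Improvement: (W₁-W₂)/W₁ = (0.47619-0.15152)/0.47619 = 68.18%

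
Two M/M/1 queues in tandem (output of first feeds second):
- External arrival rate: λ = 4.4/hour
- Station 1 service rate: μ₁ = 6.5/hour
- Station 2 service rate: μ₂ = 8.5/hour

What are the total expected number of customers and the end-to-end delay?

By Jackson's theorem, each station behaves as independent M/M/1.
Station 1: ρ₁ = 4.4/6.5 = 0.6769, L₁ = ρ₁/(1-ρ₁) = λ/(μ₁-λ) = 4.4/2.10 = 2.0952
Station 2: ρ₂ = 4.4/8.5 = 0.5176, L₂ = ρ₂/(1-ρ₂) = λ/(μ₂-λ) = 4.4/4.10 = 1.0732
Total: L = L₁ + L₂ = 2.0952 + 1.0732 = 3.1684
W = L/λ = 3.1684/4.4 = 0.7201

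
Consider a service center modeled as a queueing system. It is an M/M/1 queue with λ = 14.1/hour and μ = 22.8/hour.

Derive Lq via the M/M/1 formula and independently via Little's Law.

Method 1 (direct): Lq = λ²/(μ(μ-λ)) = 198.81/(22.8 × 8.70) = 1.0023

Method 2 (Little's Law):
W = 1/(μ-λ) = 1/8.70 = 0.114943
Wq = W - 1/μ = 0.114943 - 0.0438596 = 0.071083
Lq = λWq = 14.1 × 0.071083 = 1.0023 ✔ (matches Method 1)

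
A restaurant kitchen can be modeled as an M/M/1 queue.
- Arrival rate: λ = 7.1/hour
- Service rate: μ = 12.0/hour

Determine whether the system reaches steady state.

Stability requires ρ = λ/(cμ) < 1
ρ = 7.1/(1 × 12.0) = 7.1/12.00 = 0.5917
Since 0.5917 < 1, the system is STABLE.
The server is busy 59.17% of the time.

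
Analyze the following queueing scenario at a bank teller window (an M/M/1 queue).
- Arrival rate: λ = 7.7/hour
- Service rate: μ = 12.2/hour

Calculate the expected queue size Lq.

ρ = λ/μ = 7.7/12.2 = 0.6311
For M/M/1: Lq = λ²/(μ(μ-λ))
Lq = 59.29/(12.2 × 4.50)
Lq = 1.0800 transactions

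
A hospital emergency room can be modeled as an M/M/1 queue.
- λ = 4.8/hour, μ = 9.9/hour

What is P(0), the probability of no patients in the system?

ρ = λ/μ = 4.8/9.9 = 0.4848
P(0) = 1 - ρ = 1 - 0.4848 = 0.5152
The server is idle 51.52% of the time.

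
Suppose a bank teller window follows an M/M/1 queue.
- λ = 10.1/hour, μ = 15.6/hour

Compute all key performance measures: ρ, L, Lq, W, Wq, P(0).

Step 1: ρ = λ/μ = 10.1/15.6 = 0.6474
Step 2: L = λ/(μ-λ) = 10.1/5.50 = 1.8364
Step 3: Lq = λ²/(μ(μ-λ)) = 102.01/(15.6×5.50) = 1.1889
Step 4: W = 1/(μ-λ) = 1/5.50 = 0.18182
Step 5: Wq = λ/(μ(μ-λ)) = 10.1/(15.6×5.50) = 0.1177
Step 6: P(0) = 1-ρ = 0.3526
Verify: L = λW = 10.1×0.18182 = 1.8364 ✔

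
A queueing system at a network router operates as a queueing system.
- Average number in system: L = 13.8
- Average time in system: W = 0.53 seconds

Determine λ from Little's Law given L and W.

Little's Law: L = λW, so λ = L/W
λ = 13.8/0.53 = 26.0377 packets/second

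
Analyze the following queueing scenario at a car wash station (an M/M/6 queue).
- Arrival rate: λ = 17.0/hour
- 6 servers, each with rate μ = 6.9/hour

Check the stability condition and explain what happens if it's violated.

Stability requires ρ = λ/(cμ) < 1
ρ = 17.0/(6 × 6.9) = 17.0/41.40 = 0.4106
Since 0.4106 < 1, the system is STABLE.
The servers are busy 41.06% of the time.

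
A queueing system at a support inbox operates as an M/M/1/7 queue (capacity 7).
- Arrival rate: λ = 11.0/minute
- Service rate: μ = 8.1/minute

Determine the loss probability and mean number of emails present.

ρ = λ/μ = 11.0/8.1 = 1.35802
P₀ = (1-ρ)/(1-ρ^(K+1)) = (1-1.35802)/(1-1.35802^8) = -0.3580/-10.5678 = 0.03388
P_K = P₀×ρ^K = 0.03388 × 1.35802^7 = 0.03388 × 8.5181 = 0.2886
Blocking probability P_7 = 0.2886 (28.86%)
L = ρ[1 - (K+1)ρ^K + Kρ^(K+1)] / [(1-ρ)(1-ρ^(K+1))]
L = 1.35802 × (1 - 8×8.518108 + 7×11.56776) / ((1 - 1.35802) × (1 - 11.56776)) = 4.9639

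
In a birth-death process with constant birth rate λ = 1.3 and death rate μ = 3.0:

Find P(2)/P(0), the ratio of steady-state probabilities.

For constant rates: P(n)/P(0) = (λ/μ)^n
P(2)/P(0) = (1.3/3.0)^2 = 0.43333^2 = 0.1878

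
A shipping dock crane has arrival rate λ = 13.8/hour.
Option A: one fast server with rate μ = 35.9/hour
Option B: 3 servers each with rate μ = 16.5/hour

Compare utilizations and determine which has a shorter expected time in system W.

Option A: single server μ = 35.9 (M/M/1)
  ρ_A = 13.8/35.9 = 0.3844
  W_A = 1/(μ-λ) = 1/(35.9-13.8) = 1/22.10 = 0.04525

Option B: 3 servers μ = 16.5 (M/M/3)
  ρ_B = λ/(cμ) = 13.8/(3×16.5) = 0.2788
  Offered load a = λ/μ = cρ = 13.8/16.5 = 0.8364
  P₀ = [ Σₙ₌₀^2 aⁿ/n! + a^3/(3!(1-ρ)) ]⁻¹
  Σ = a^0/0! + a^1/1! + a^2/2! = 1.0000 + 0.83636 + 0.34975 = 2.1861
  a^3/(3!(1-ρ)) = 0.5850/(6 × 0.7212) = 0.1352
  P₀ = 1/(2.1861 + 0.1352) = 0.4308
  Lq = P₀·a^3·ρ / (3!(1-ρ)²) = 0.43079 × 0.58504 × 0.27879 / (6 × 0.52015) = 0.02251
  Wq_B = Lq/λ = 0.02251/13.8 = 0.001631
  W_B = Wq_B + 1/μ = 0.001631 + 0.06061 = 0.06224

Since W_A = 0.04525 < W_B = 0.06224, Option A (single fast server) has the shorter time in system.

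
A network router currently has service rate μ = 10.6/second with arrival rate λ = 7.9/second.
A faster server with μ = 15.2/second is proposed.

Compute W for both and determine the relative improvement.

System 1: ρ₁ = 7.9/10.6 = 0.7453, W₁ = 1/(10.6-7.9) = 0.3704
System 2: ρ₂ = 7.9/15.2 = 0.5197, W₂ = 1/(15.2-7.9) = 0.1370
Improvement: (W₁-W₂)/W₁ = (0.3704-0.1370)/0.3704 = 63.01%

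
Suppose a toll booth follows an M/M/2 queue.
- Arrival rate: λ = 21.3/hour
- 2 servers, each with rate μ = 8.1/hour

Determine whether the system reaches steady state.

Stability requires ρ = λ/(cμ) < 1
ρ = 21.3/(2 × 8.1) = 21.3/16.20 = 1.3148
Since 1.3148 ≥ 1, the system is UNSTABLE.
Need c > λ/μ = 21.3/8.1 = 2.63.
Minimum servers needed: c = 3.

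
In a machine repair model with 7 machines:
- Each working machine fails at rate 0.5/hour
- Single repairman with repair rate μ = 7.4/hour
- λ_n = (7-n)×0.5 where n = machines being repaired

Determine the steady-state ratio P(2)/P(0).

P(2)/P(0) = ∏_{i=0}^{2-1} λ_i/μ_{i+1}
= (7-0)×0.5/7.4 × (7-1)×0.5/7.4
= 0.1917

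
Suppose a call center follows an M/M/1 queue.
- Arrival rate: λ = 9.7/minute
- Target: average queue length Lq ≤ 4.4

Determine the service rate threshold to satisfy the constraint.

For M/M/1: Lq = λ²/(μ(μ-λ))
Need Lq ≤ 4.4, i.e. μ(μ-λ) ≥ λ²/4.4
μ² - 9.7μ - 94.09/4.4 ≥ 0  →  μ² - 9.7μ - 21.3841 ≥ 0
Quadratic formula (positive root): μ = [λ + √(λ² + 4×21.3841)]/2
Discriminant: 94.09 + 4×21.3841 = 179.6264, √179.6264 = 13.4025
μ ≥ (9.7 + 13.4025)/2 = 11.5512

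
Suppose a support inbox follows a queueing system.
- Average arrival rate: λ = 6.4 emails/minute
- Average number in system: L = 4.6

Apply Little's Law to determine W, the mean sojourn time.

Little's Law: L = λW, so W = L/λ
W = 4.6/6.4 = 0.7187 minutes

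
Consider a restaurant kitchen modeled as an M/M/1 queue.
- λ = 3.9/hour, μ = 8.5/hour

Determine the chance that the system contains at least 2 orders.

ρ = λ/μ = 3.9/8.5 = 0.4588
P(N ≥ n) = ρⁿ
P(N ≥ 2) = 0.4588^2
P(N ≥ 2) = 0.2105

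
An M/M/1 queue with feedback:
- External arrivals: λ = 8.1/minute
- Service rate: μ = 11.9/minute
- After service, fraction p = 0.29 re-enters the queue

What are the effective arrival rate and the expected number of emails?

Effective arrival rate: λ_eff = λ/(1-p) = 8.1/(1-0.29) = 8.1/0.71 = 11.4084507
ρ = λ_eff/μ = 11.4084507/11.9 = 0.95869334
L = ρ/(1-ρ) = 0.95869334/(1-0.95869334) = 23.2092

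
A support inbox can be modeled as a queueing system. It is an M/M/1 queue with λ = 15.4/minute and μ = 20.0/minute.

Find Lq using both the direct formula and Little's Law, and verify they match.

Method 1 (direct): Lq = λ²/(μ(μ-λ)) = 237.16/(20.0 × 4.60) = 2.5778

Method 2 (Little's Law):
W = 1/(μ-λ) = 1/4.60 = 0.21739
Wq = W - 1/μ = 0.21739 - 0.050000 = 0.16739
Lq = λWq = 15.4 × 0.16739 = 2.5778 ✔ (matches Method 1)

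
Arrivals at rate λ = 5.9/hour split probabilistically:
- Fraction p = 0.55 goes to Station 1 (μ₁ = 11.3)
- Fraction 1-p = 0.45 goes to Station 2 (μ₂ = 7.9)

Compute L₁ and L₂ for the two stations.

Effective rates: λ₁ = 5.9×0.55 = 3.245, λ₂ = 5.9×0.45 = 2.655
Station 1: ρ₁ = 3.245/11.3 = 0.2872, L₁ = ρ₁/(1-ρ₁) = 0.2872/(1-0.2872) = 0.4029
Station 2: ρ₂ = 2.655/7.9 = 0.33608, L₂ = ρ₂/(1-ρ₂) = 0.33608/(1-0.33608) = 0.5062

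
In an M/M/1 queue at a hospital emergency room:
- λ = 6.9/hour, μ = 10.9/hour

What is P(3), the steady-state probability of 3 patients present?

ρ = λ/μ = 6.9/10.9 = 0.63303
P(n) = (1-ρ)ρⁿ
P(3) = (1-0.63303) × 0.63303^3
P(3) = 0.36697 × 0.25367
P(3) = 0.09309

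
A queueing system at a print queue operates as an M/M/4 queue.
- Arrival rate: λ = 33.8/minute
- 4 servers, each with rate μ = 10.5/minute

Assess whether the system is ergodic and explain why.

Stability requires ρ = λ/(cμ) < 1
ρ = 33.8/(4 × 10.5) = 33.8/42.00 = 0.8048
Since 0.8048 < 1, the system is STABLE.
The servers are busy 80.48% of the time.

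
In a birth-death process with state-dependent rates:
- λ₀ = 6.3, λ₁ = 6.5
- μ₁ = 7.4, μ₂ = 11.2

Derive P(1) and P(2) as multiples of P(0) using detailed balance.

Balance equations:
State 0: λ₀P₀ = μ₁P₁ → P₁ = (λ₀/μ₁)P₀ = (6.3/7.4)P₀ = 0.8514P₀
State 1: P₂ = (λ₀λ₁)/(μ₁μ₂)P₀ = (6.3×6.5)/(7.4×11.2)P₀ = 0.4941P₀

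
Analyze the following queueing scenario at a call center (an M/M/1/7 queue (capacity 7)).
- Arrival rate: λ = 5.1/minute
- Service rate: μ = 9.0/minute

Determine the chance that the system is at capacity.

ρ = λ/μ = 5.1/9.0 = 0.56667
P₀ = (1-ρ)/(1-ρ^(K+1)) = (1-0.56667)/(1-0.56667^8) = 0.43333/0.98937 = 0.4380
P_K = P₀×ρ^K = 0.43799 × 0.56667^7 = 0.43799 × 0.018763 = 0.008218
Blocking probability = 0.82%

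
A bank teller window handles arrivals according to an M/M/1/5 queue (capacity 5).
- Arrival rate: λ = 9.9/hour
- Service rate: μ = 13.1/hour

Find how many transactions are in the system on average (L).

ρ = λ/μ = 9.9/13.1 = 0.755725
P₀ = (1-ρ)/(1-ρ^(K+1)) = (1-0.755725)/(1-0.755725^6) = 0.2443/0.8137 = 0.3002
P_K = P₀×ρ^K = 0.3002 × 0.755725^5 = 0.3002 × 0.2465 = 0.07400
L = ρ[1 - (K+1)ρ^K + Kρ^(K+1)] / [(1-ρ)(1-ρ^(K+1))]
L = 0.755725 × (1 - 6×0.246501 + 5×0.186287) / ((1 - 0.755725) × (1 - 0.186287)) = 1.7201 transactions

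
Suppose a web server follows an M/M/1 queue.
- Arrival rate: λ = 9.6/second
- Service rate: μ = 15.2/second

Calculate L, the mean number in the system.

ρ = λ/μ = 9.6/15.2 = 0.6316
For M/M/1: L = λ/(μ-λ)
L = 9.6/(15.2-9.6) = 9.6/5.60
L = 1.7143 requests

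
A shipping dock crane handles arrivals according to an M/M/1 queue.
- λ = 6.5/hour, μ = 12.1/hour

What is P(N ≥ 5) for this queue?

ρ = λ/μ = 6.5/12.1 = 0.53719
P(N ≥ n) = ρⁿ
P(N ≥ 5) = 0.53719^5
P(N ≥ 5) = 0.04473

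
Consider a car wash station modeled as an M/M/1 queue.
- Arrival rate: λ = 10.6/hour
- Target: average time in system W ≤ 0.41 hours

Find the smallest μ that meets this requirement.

For M/M/1: W = 1/(μ-λ)
Need W ≤ 0.41, so 1/(μ-λ) ≤ 0.41
μ - λ ≥ 1/0.41 = 2.4390
μ ≥ 10.6 + 2.4390 = 13.0390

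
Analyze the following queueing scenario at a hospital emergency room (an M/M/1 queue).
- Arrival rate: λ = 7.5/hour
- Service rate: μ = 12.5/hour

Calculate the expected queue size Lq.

ρ = λ/μ = 7.5/12.5 = 0.6000
For M/M/1: Lq = λ²/(μ(μ-λ))
Lq = 56.25/(12.5 × 5.00)
Lq = 0.9000 patients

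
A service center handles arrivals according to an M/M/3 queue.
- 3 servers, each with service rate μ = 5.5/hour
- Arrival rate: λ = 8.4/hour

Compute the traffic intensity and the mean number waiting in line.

Traffic intensity: ρ = λ/(cμ) = 8.4/(3×5.5) = 0.5091
Since ρ = 0.5091 < 1, system is stable.
Offered load a = λ/μ = cρ = 8.4/5.5 = 1.5273
P₀ = [ Σₙ₌₀^2 aⁿ/n! + a^3/(3!(1-ρ)) ]⁻¹
Σ = a^0/0! + a^1/1! + a^2/2! = 1.0000 + 1.5273 + 1.1663 = 3.6936
a^3/(3!(1-ρ)) = 3.5625/(6 × 0.4909) = 1.2095
P₀ = 1/(3.6936 + 1.2095) = 0.2040
Lq = P₀·a^3·ρ / (3!(1-ρ)²) = 0.20396 × 3.5625 × 0.50909 / (6 × 0.24099) = 0.2558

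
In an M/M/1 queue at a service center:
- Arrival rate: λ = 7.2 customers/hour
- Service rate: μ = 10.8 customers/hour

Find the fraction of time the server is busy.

Server utilization: ρ = λ/μ
ρ = 7.2/10.8 = 0.6667
The server is busy 66.67% of the time.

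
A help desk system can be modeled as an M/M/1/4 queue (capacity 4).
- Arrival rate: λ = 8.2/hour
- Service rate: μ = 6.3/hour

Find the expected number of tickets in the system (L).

ρ = λ/μ = 8.2/6.3 = 1.3016
P₀ = (1-ρ)/(1-ρ^(K+1)) = (1-1.3016)/(1-1.3016^5) = -0.3016/-2.7358 = 0.1102
P_K = P₀×ρ^K = 0.11024 × 1.3016^4 = 0.11024 × 2.8702 = 0.3164
L = ρ[1 - (K+1)ρ^K + Kρ^(K+1)] / [(1-ρ)(1-ρ^(K+1))]
L = 1.3016 × (1 - 5×2.87019 + 4×3.73584) / ((1 - 1.3016) × (1 - 3.73584)) = 2.5119 tickets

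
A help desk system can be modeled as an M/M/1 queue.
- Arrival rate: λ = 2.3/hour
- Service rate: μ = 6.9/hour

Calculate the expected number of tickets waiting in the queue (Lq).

ρ = λ/μ = 2.3/6.9 = 0.3333
For M/M/1: Lq = λ²/(μ(μ-λ))
Lq = 5.29/(6.9 × 4.60)
Lq = 0.1667 tickets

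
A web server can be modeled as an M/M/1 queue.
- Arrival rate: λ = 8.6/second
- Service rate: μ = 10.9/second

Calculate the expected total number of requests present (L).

ρ = λ/μ = 8.6/10.9 = 0.7890
For M/M/1: L = λ/(μ-λ)
L = 8.6/(10.9-8.6) = 8.6/2.30
L = 3.7391 requests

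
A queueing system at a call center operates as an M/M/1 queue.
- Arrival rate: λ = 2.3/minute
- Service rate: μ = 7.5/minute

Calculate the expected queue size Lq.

ρ = λ/μ = 2.3/7.5 = 0.3067
For M/M/1: Lq = λ²/(μ(μ-λ))
Lq = 5.29/(7.5 × 5.20)
Lq = 0.1356 calls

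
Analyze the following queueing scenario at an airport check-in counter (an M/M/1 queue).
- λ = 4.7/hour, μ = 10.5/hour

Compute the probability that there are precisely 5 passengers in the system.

ρ = λ/μ = 4.7/10.5 = 0.44762
P(n) = (1-ρ)ρⁿ
P(5) = (1-0.44762) × 0.44762^5
P(5) = 0.55238 × 0.017970
P(5) = 0.009926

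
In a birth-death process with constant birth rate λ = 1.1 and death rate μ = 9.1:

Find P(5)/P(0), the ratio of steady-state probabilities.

For constant rates: P(n)/P(0) = (λ/μ)^n
P(5)/P(0) = (1.1/9.1)^5 = 0.12088^5 = 0.00002581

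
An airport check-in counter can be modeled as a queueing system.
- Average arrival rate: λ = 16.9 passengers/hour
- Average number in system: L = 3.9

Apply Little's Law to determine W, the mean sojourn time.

Little's Law: L = λW, so W = L/λ
W = 3.9/16.9 = 0.2308 hours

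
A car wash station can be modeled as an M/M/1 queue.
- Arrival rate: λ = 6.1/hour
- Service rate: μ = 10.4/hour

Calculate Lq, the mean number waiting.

ρ = λ/μ = 6.1/10.4 = 0.5865
For M/M/1: Lq = λ²/(μ(μ-λ))
Lq = 37.21/(10.4 × 4.30)
Lq = 0.8321 cars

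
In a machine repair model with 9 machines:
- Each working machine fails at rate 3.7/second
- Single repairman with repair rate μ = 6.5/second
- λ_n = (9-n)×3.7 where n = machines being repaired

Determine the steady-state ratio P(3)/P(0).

P(3)/P(0) = ∏_{i=0}^{3-1} λ_i/μ_{i+1}
= (9-0)×3.7/6.5 × (9-1)×3.7/6.5 × (9-2)×3.7/6.5
= 92.9599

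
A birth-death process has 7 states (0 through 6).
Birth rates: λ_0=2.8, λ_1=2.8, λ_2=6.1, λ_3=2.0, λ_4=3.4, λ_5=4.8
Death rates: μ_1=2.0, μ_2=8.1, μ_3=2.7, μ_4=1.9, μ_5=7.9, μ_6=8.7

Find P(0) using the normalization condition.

Ratios P(n)/P(0) = (λ₀···λₙ₋₁)/(μ₁···μₙ):
P(1)/P(0) = (2.8)/(2.0) = 1.4000
P(2)/P(0) = (2.8×2.8)/(2.0×8.1) = 0.4840
P(3)/P(0) = (2.8×2.8×6.1)/(2.0×8.1×2.7) = 1.0934
P(4)/P(0) = (2.8×2.8×6.1×2.0)/(2.0×8.1×2.7×1.9) = 1.1509
P(5)/P(0) = (2.8×2.8×6.1×2.0×3.4)/(2.0×8.1×2.7×1.9×7.9) = 0.4953
P(6)/P(0) = (2.8×2.8×6.1×2.0×3.4×4.8)/(2.0×8.1×2.7×1.9×7.9×8.7) = 0.2733

Normalization: ∑ P(n) = 1
P(0) × (1.0000 + 1.4000 + 0.4840 + 1.0934 + 1.1509 + 0.4953 + 0.2733) = 1
P(0) × 5.8969 = 1
P(0) = 1/5.8969 = 0.1696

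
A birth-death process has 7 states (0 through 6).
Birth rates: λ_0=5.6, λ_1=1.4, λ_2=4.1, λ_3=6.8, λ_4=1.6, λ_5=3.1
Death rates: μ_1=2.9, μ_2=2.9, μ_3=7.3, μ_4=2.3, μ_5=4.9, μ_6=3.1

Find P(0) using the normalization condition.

Ratios P(n)/P(0) = (λ₀···λₙ₋₁)/(μ₁···μₙ):
P(1)/P(0) = (5.6)/(2.9) = 1.9310
P(2)/P(0) = (5.6×1.4)/(2.9×2.9) = 0.93222
P(3)/P(0) = (5.6×1.4×4.1)/(2.9×2.9×7.3) = 0.52358
P(4)/P(0) = (5.6×1.4×4.1×6.8)/(2.9×2.9×7.3×2.3) = 1.5480
P(5)/P(0) = (5.6×1.4×4.1×6.8×1.6)/(2.9×2.9×7.3×2.3×4.9) = 0.50546
P(6)/P(0) = (5.6×1.4×4.1×6.8×1.6×3.1)/(2.9×2.9×7.3×2.3×4.9×3.1) = 0.50546

Normalization: ∑ P(n) = 1
P(0) × (1.0000 + 1.9310 + 0.93222 + 0.52358 + 1.5480 + 0.50546 + 0.50546) = 1
P(0) × 6.9457 = 1
P(0) = 1/6.9457 = 0.1440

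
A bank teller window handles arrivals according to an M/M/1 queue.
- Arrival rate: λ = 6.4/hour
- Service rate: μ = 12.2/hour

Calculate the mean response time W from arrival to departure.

First, compute utilization: ρ = λ/μ = 6.4/12.2 = 0.5246
For M/M/1: W = 1/(μ-λ)
W = 1/(12.2-6.4) = 1/5.80
W = 0.1724 hours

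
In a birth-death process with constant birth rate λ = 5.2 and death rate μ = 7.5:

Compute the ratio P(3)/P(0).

For constant rates: P(n)/P(0) = (λ/μ)^n
P(3)/P(0) = (5.2/7.5)^3 = 0.69333^3 = 0.3333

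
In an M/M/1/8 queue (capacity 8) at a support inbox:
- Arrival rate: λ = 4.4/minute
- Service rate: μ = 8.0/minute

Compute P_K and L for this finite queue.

ρ = λ/μ = 4.4/8.0 = 0.5500
P₀ = (1-ρ)/(1-ρ^(K+1)) = (1-0.5500)/(1-0.5500^9) = 0.4500/0.9954 = 0.4521
P_K = P₀×ρ^K = 0.4521 × 0.5500^8 = 0.4521 × 0.008373 = 0.003785
Blocking probability P_8 = 0.003785 (0.38%)
L = ρ[1 - (K+1)ρ^K + Kρ^(K+1)] / [(1-ρ)(1-ρ^(K+1))]
L = 0.5500 × (1 - 9×0.008373 + 8×0.004605) / ((1 - 0.5500) × (1 - 0.004605)) = 1.1806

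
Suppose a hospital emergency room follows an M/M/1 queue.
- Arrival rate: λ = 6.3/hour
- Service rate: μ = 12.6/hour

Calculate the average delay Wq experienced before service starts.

First, compute utilization: ρ = λ/μ = 6.3/12.6 = 0.5000
For M/M/1: Wq = λ/(μ(μ-λ))
Wq = 6.3/(12.6 × (12.6-6.3))
Wq = 6.3/(12.6 × 6.30)
Wq = 0.07937 hours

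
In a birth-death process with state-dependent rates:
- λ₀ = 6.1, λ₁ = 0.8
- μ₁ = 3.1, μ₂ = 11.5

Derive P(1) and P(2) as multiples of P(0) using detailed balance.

Balance equations:
State 0: λ₀P₀ = μ₁P₁ → P₁ = (λ₀/μ₁)P₀ = (6.1/3.1)P₀ = 1.9677P₀
State 1: P₂ = (λ₀λ₁)/(μ₁μ₂)P₀ = (6.1×0.8)/(3.1×11.5)P₀ = 0.1369P₀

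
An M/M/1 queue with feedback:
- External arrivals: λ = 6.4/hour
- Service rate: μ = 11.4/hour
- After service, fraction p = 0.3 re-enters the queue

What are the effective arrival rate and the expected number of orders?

Effective arrival rate: λ_eff = λ/(1-p) = 6.4/(1-0.3) = 6.4/0.70 = 9.14286
ρ = λ_eff/μ = 9.14286/11.4 = 0.802005
L = ρ/(1-ρ) = 0.802005/(1-0.802005) = 4.0506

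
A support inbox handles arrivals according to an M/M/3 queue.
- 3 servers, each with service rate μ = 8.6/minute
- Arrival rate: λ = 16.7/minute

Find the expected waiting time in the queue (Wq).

Traffic intensity: ρ = λ/(cμ) = 16.7/(3×8.6) = 0.6473
Since ρ = 0.6473 < 1, system is stable.
Offered load a = λ/μ = cρ = 16.7/8.6 = 1.9419
P₀ = [ Σₙ₌₀^2 aⁿ/n! + a^3/(3!(1-ρ)) ]⁻¹
Σ = a^0/0! + a^1/1! + a^2/2! = 1.0000 + 1.9419 + 1.8854 = 4.8273
a^3/(3!(1-ρ)) = 7.32241/(6 × 0.352713) = 3.4600
P₀ = 1/(4.8273 + 3.4600) = 0.1207
Lq = P₀·a^3·ρ / (3!(1-ρ)²) = 0.12067 × 7.3224 × 0.64729 / (6 × 0.12441) = 0.7662
Wq = Lq/λ = 0.7662/16.7 = 0.04588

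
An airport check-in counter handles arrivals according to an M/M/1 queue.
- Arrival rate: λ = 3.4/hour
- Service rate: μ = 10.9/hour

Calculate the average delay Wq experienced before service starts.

First, compute utilization: ρ = λ/μ = 3.4/10.9 = 0.3119
For M/M/1: Wq = λ/(μ(μ-λ))
Wq = 3.4/(10.9 × (10.9-3.4))
Wq = 3.4/(10.9 × 7.50)
Wq = 0.04159 hours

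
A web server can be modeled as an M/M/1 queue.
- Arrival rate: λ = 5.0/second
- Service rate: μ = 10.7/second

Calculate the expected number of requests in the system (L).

ρ = λ/μ = 5.0/10.7 = 0.4673
For M/M/1: L = λ/(μ-λ)
L = 5.0/(10.7-5.0) = 5.0/5.70
L = 0.8772 requests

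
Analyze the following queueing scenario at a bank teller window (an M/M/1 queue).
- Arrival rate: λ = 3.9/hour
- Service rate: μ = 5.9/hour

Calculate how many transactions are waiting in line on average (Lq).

ρ = λ/μ = 3.9/5.9 = 0.6610
For M/M/1: Lq = λ²/(μ(μ-λ))
Lq = 15.21/(5.9 × 2.00)
Lq = 1.2890 transactions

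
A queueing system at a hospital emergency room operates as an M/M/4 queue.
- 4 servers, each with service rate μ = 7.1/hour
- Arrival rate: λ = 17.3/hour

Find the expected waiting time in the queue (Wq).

Traffic intensity: ρ = λ/(cμ) = 17.3/(4×7.1) = 0.6092
Since ρ = 0.6092 < 1, system is stable.
Offered load a = λ/μ = cρ = 17.3/7.1 = 2.4366
P₀ = [ Σₙ₌₀^3 aⁿ/n! + a^4/(4!(1-ρ)) ]⁻¹
Σ = a^0/0! + a^1/1! + a^2/2! + a^3/3! = 1.0000 + 2.4366 + 2.9686 + 2.4111 = 8.8163
a^4/(4!(1-ρ)) = 35.2493/(24 × 0.39085) = 3.7578
P₀ = 1/(8.8163 + 3.7578) = 0.07953
Lq = P₀·a^4·ρ / (4!(1-ρ)²) = 0.079529 × 35.2493 × 0.60915 / (24 × 0.15276) = 0.4658
Wq = Lq/λ = 0.4658/17.3 = 0.02692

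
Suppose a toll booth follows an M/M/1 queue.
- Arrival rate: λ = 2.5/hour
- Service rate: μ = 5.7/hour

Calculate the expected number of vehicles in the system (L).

ρ = λ/μ = 2.5/5.7 = 0.4386
For M/M/1: L = λ/(μ-λ)
L = 2.5/(5.7-2.5) = 2.5/3.20
L = 0.7812 vehicles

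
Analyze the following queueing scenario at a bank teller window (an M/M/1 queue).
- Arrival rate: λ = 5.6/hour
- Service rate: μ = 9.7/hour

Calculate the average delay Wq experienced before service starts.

First, compute utilization: ρ = λ/μ = 5.6/9.7 = 0.5773
For M/M/1: Wq = λ/(μ(μ-λ))
Wq = 5.6/(9.7 × (9.7-5.6))
Wq = 5.6/(9.7 × 4.10)
Wq = 0.1408 hours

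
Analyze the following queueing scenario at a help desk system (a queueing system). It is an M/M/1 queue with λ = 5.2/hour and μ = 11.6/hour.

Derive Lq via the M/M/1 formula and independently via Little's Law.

Method 1 (direct): Lq = λ²/(μ(μ-λ)) = 27.04/(11.6 × 6.40) = 0.3642

Method 2 (Little's Law):
W = 1/(μ-λ) = 1/6.40 = 0.15625
Wq = W - 1/μ = 0.15625 - 0.086207 = 0.07004
Lq = λWq = 5.2 × 0.07004 = 0.3642 ✔ (matches Method 1)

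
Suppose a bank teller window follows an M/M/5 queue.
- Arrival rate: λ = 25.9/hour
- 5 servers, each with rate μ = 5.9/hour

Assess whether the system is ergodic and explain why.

Stability requires ρ = λ/(cμ) < 1
ρ = 25.9/(5 × 5.9) = 25.9/29.50 = 0.8780
Since 0.8780 < 1, the system is STABLE.
The servers are busy 87.80% of the time.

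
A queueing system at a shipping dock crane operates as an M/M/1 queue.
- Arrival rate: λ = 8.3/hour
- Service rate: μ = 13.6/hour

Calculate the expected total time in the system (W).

First, compute utilization: ρ = λ/μ = 8.3/13.6 = 0.6103
For M/M/1: W = 1/(μ-λ)
W = 1/(13.6-8.3) = 1/5.30
W = 0.1887 hours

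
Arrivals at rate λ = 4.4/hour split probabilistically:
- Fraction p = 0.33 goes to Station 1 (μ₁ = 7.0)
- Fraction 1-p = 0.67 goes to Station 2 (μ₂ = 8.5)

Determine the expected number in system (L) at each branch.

Effective rates: λ₁ = 4.4×0.33 = 1.452, λ₂ = 4.4×0.67 = 2.948
Station 1: ρ₁ = 1.452/7.0 = 0.2074, L₁ = ρ₁/(1-ρ₁) = 0.2074/(1-0.2074) = 0.2617
Station 2: ρ₂ = 2.948/8.5 = 0.34682, L₂ = ρ₂/(1-ρ₂) = 0.34682/(1-0.34682) = 0.5310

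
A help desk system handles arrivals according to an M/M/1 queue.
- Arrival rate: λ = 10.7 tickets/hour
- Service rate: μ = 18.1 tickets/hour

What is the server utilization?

Server utilization: ρ = λ/μ
ρ = 10.7/18.1 = 0.5912
The server is busy 59.12% of the time.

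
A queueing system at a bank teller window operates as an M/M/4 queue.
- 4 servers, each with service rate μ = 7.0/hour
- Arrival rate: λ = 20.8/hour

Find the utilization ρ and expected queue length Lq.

Traffic intensity: ρ = λ/(cμ) = 20.8/(4×7.0) = 0.7429
Since ρ = 0.7429 < 1, system is stable.
Offered load a = λ/μ = cρ = 20.8/7.0 = 2.9714
P₀ = [ Σₙ₌₀^3 aⁿ/n! + a^4/(4!(1-ρ)) ]⁻¹
Σ = a^0/0! + a^1/1! + a^2/2! + a^3/3! = 1.00000 + 2.97143 + 4.41469 + 4.37265 = 12.7588
a^4/(4!(1-ρ)) = 77.9581/(24 × 0.257143) = 12.6321
P₀ = 1/(12.7588 + 12.6321) = 0.03938
Lq = P₀·a^4·ρ / (4!(1-ρ)²) = 0.03938 × 77.9581 × 0.7429 / (24 × 0.06612) = 1.4372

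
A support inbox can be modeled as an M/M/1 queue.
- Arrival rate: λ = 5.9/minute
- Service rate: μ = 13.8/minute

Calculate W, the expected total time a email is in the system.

First, compute utilization: ρ = λ/μ = 5.9/13.8 = 0.4275
For M/M/1: W = 1/(μ-λ)
W = 1/(13.8-5.9) = 1/7.90
W = 0.1266 minutes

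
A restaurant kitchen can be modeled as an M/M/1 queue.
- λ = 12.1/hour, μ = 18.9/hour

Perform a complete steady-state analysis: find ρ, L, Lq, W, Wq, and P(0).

Step 1: ρ = λ/μ = 12.1/18.9 = 0.6402
Step 2: L = λ/(μ-λ) = 12.1/6.80 = 1.7794
Step 3: Lq = λ²/(μ(μ-λ)) = 146.41/(18.9×6.80) = 1.1392
Step 4: W = 1/(μ-λ) = 1/6.80 = 0.14706
Step 5: Wq = λ/(μ(μ-λ)) = 12.1/(18.9×6.80) = 0.09415
Step 6: P(0) = 1-ρ = 0.3598
Verify: L = λW = 12.1×0.14706 = 1.7794 ✔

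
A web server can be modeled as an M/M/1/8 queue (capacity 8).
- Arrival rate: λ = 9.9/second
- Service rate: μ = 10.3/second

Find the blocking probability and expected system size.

ρ = λ/μ = 9.9/10.3 = 0.96117
P₀ = (1-ρ)/(1-ρ^(K+1)) = (1-0.96117)/(1-0.96117^9) = 0.03883/0.2998 = 0.1295
P_K = P₀×ρ^K = 0.1295 × 0.96117^8 = 0.1295 × 0.7285 = 0.09434
Blocking probability P_8 = 0.09434 (9.43%)
L = ρ[1 - (K+1)ρ^K + Kρ^(K+1)] / [(1-ρ)(1-ρ^(K+1))]
L = 0.96117 × (1 - 9×0.72845320 + 8×0.70016737) / ((1 - 0.96117) × (1 - 0.70016737)) = 3.7365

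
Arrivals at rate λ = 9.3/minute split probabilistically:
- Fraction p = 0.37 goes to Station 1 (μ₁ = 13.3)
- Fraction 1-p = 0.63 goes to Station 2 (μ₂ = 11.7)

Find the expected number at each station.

Effective rates: λ₁ = 9.3×0.37 = 3.441, λ₂ = 9.3×0.63 = 5.859
Station 1: ρ₁ = 3.441/13.3 = 0.2587, L₁ = ρ₁/(1-ρ₁) = 0.2587/(1-0.2587) = 0.3490
Station 2: ρ₂ = 5.859/11.7 = 0.50077, L₂ = ρ₂/(1-ρ₂) = 0.50077/(1-0.50077) = 1.0031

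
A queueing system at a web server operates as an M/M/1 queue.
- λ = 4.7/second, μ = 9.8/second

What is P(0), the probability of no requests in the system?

ρ = λ/μ = 4.7/9.8 = 0.4796
P(0) = 1 - ρ = 1 - 0.4796 = 0.5204
The server is idle 52.04% of the time.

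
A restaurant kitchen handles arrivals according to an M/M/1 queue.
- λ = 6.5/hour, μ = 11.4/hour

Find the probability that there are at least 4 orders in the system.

ρ = λ/μ = 6.5/11.4 = 0.5702
P(N ≥ n) = ρⁿ
P(N ≥ 4) = 0.5702^4
P(N ≥ 4) = 0.1057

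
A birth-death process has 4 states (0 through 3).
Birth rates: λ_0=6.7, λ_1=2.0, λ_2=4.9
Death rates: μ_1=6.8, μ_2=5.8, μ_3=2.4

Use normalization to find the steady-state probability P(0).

Ratios P(n)/P(0) = (λ₀···λₙ₋₁)/(μ₁···μₙ):
P(1)/P(0) = (6.7)/(6.8) = 0.98529
P(2)/P(0) = (6.7×2.0)/(6.8×5.8) = 0.33976
P(3)/P(0) = (6.7×2.0×4.9)/(6.8×5.8×2.4) = 0.69367

Normalization: ∑ P(n) = 1
P(0) × (1.0000 + 0.98529 + 0.33976 + 0.69367) = 1
P(0) × 3.0187 = 1
P(0) = 1/3.0187 = 0.3313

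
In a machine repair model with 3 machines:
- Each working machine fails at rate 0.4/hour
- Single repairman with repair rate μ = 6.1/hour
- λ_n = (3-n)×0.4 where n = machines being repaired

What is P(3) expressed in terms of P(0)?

P(3)/P(0) = ∏_{i=0}^{3-1} λ_i/μ_{i+1}
= (3-0)×0.4/6.1 × (3-1)×0.4/6.1 × (3-2)×0.4/6.1
= 0.001692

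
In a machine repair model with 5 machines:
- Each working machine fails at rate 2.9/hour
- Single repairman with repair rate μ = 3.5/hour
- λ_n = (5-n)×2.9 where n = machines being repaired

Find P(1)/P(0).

P(1)/P(0) = ∏_{i=0}^{1-1} λ_i/μ_{i+1}
= (5-0)×2.9/3.5
= 4.1429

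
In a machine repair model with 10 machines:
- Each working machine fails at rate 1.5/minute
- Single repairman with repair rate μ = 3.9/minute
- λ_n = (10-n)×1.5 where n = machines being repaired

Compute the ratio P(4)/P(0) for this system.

P(4)/P(0) = ∏_{i=0}^{4-1} λ_i/μ_{i+1}
= (10-0)×1.5/3.9 × (10-1)×1.5/3.9 × (10-2)×1.5/3.9 × (10-3)×1.5/3.9
= 110.2903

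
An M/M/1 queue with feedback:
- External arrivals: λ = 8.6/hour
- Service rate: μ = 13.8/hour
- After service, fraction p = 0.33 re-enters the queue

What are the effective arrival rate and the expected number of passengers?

Effective arrival rate: λ_eff = λ/(1-p) = 8.6/(1-0.33) = 8.6/0.67 = 12.83582
ρ = λ_eff/μ = 12.83582/13.8 = 0.930132
L = ρ/(1-ρ) = 0.930132/(1-0.930132) = 13.3127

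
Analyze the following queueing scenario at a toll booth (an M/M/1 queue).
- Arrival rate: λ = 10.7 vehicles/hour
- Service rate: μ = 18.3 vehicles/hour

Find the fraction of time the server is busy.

Server utilization: ρ = λ/μ
ρ = 10.7/18.3 = 0.5847
The server is busy 58.47% of the time.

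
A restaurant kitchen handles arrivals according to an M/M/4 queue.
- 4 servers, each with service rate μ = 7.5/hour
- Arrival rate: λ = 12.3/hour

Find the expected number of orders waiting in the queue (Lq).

Traffic intensity: ρ = λ/(cμ) = 12.3/(4×7.5) = 0.4100
Since ρ = 0.4100 < 1, system is stable.
Offered load a = λ/μ = cρ = 12.3/7.5 = 1.6400
P₀ = [ Σₙ₌₀^3 aⁿ/n! + a^4/(4!(1-ρ)) ]⁻¹
Σ = a^0/0! + a^1/1! + a^2/2! + a^3/3! = 1.0000 + 1.6400 + 1.3448 + 0.7352 = 4.7200
a^4/(4!(1-ρ)) = 7.2339/(24 × 0.5900) = 0.5109
P₀ = 1/(4.7200 + 0.5109) = 0.1912
Lq = P₀·a^4·ρ / (4!(1-ρ)²) = 0.19117 × 7.2339 × 0.41000 / (24 × 0.34810) = 0.06787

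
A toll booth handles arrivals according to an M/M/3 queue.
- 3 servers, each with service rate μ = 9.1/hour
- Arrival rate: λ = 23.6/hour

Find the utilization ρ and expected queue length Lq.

Traffic intensity: ρ = λ/(cμ) = 23.6/(3×9.1) = 0.8645
Since ρ = 0.8645 < 1, system is stable.
Offered load a = λ/μ = cρ = 23.6/9.1 = 2.5934
P₀ = [ Σₙ₌₀^2 aⁿ/n! + a^3/(3!(1-ρ)) ]⁻¹
Σ = a^0/0! + a^1/1! + a^2/2! = 1.0000 + 2.5934 + 3.3629 = 6.9563
a^3/(3!(1-ρ)) = 17.4426/(6 × 0.135531) = 21.4497
P₀ = 1/(6.9563 + 21.4497) = 0.03520
Lq = P₀·a^3·ρ / (3!(1-ρ)²) = 0.0352038 × 17.4426 × 0.864469 / (6 × 0.0183687) = 4.8164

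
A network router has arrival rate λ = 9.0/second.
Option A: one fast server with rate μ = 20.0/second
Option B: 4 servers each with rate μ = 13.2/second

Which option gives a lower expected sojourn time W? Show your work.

Option A: single server μ = 20.0 (M/M/1)
  ρ_A = 9.0/20.0 = 0.4500
  W_A = 1/(μ-λ) = 1/(20.0-9.0) = 1/11.00 = 0.09091

Option B: 4 servers μ = 13.2 (M/M/4)
  ρ_B = λ/(cμ) = 9.0/(4×13.2) = 0.1705
  Offered load a = λ/μ = cρ = 9.0/13.2 = 0.6818
  P₀ = [ Σₙ₌₀^3 aⁿ/n! + a^4/(4!(1-ρ)) ]⁻¹
  Σ = a^0/0! + a^1/1! + a^2/2! + a^3/3! = 1.0000 + 0.68182 + 0.23244 + 0.052827 = 1.9671
  a^4/(4!(1-ρ)) = 0.2161/(24 × 0.8295) = 0.01085
  P₀ = 1/(1.9671 + 0.01085) = 0.5056
  Lq = P₀·a^4·ρ / (4!(1-ρ)²) = 0.5056 × 0.2161 × 0.1705 / (24 × 0.6881) = 0.001128
  Wq_B = Lq/λ = 0.0011277/9.0 = 0.00012530
  W_B = Wq_B + 1/μ = 0.00012530 + 0.075758 = 0.07588

Since W_B = 0.07588 < W_A = 0.09091, Option B (multiple servers) has the shorter time in system.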